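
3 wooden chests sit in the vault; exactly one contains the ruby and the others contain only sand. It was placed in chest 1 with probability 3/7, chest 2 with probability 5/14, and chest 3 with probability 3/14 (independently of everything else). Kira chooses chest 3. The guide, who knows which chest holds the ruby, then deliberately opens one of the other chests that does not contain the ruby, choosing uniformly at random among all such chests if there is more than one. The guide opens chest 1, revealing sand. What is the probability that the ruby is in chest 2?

Consider each possible location of the ruby in turn.
If it is in chest 1 (prior 3/7): the guide opened chest 1, so this case is ruled out; weight (3/7)·0 = 0.
If it is in chest 2 (prior 5/14): the guide has no choice, probability 1; weight (5/14)·1 = 5/14.
If it is in chest 3 (prior 3/14): the guide has 2 equally likely choices, so probability 1/2; weight (3/14)·(1/2) = 3/28.
The weights sum to 13/28.
So P(the ruby in chest 2 | the guide opened chest 1) = (5/14) / (13/28) = 10/13.

10/13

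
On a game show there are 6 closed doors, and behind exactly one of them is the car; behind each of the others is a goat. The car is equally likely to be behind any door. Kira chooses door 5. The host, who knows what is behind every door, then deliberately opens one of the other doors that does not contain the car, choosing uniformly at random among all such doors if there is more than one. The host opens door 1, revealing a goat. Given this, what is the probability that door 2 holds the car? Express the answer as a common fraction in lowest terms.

5/24

Consider each possible location of the car in turn.
If it is behind door 1 (prior 1/6): the host opened door 1, so this case is ruled out; weight (1/6)·0 = 0.
If it is behind any of doors 2, 3, 4, and 6 (prior 1/6 each): the host has 4 equally likely choices, so probability 1/4; weight (1/6)·(1/4) = 1/24 each.
If it is behind door 5 (prior 1/6): the host has 5 equally likely choices, so probability 1/5; weight (1/6)·(1/5) = 1/30.
The weights sum to 1/5.
So P(the car behind door 2 | the host opened door 1) = (1/24) / (1/5) = 5/24.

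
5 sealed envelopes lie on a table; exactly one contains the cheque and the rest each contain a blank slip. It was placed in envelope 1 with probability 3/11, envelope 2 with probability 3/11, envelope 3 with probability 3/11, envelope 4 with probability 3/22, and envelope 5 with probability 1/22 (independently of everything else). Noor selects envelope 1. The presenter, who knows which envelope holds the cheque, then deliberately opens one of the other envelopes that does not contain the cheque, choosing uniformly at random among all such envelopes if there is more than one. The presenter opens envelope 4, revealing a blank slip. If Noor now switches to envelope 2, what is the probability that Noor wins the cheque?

Apply Bayes' rule, conditioning on where the cheque actually is.
If it is in envelope 1 (prior 3/11): the presenter has 4 equally likely choices, so probability 1/4; weight (3/11)·(1/4) = 3/44.
If it is in either of envelopes 2 and 3 (prior 3/11 each): the presenter has 3 equally likely choices, so probability 1/3; weight (3/11)·(1/3) = 1/11 each.
If it is in envelope 4 (prior 3/22): the presenter opened envelope 4, so this case is ruled out; weight (3/22)·0 = 0.
If it is in envelope 5 (prior 1/22): the presenter has 3 equally likely choices, so probability 1/3; weight (1/22)·(1/3) = 1/66.
The weights sum to 35/132.
So P(the cheque in envelope 2 | the presenter opened envelope 4) = (1/11) / (35/132) = 12/35.

12/35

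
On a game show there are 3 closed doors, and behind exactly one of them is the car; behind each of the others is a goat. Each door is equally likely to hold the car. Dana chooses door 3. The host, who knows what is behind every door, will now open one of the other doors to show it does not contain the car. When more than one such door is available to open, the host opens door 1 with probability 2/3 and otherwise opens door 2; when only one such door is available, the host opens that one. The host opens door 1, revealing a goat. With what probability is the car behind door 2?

Condition on the true location of the car.
If it is behind door 1 (prior 1/3): the host opened door 1, so this case is ruled out; weight (1/3)·0 = 0.
If it is behind door 2 (prior 1/3): only door 1 is available, probability 1; weight (1/3)·1 = 1/3.
If it is behind door 3 (prior 1/3): door 1 is available, opened with probability 2/3; weight (1/3)·(2/3) = 2/9.
The weights sum to 5/9.
So P(the car behind door 2 | the host opened door 1) = (1/3) / (5/9) = 3/5.

3/5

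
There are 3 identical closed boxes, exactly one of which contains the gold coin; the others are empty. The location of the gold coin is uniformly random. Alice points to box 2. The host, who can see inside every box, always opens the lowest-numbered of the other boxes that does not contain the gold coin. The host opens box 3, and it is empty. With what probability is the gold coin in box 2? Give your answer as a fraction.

0

Consider each possible location of the gold coin in turn.
If it is in box 1 (prior 1/3): box 3 is the lowest-numbered option available, probability 1; weight (1/3)·1 = 1/3.
If it is in box 2 (prior 1/3): the host would have opened box 1 instead, probability 0; weight (1/3)·0 = 0.
If it is in box 3 (prior 1/3): the host opened box 3, so this case is ruled out; weight (1/3)·0 = 0.
The weights sum to 1/3.
So P(the gold coin in box 2 | the host opened box 3) = 0 / (1/3) = 0.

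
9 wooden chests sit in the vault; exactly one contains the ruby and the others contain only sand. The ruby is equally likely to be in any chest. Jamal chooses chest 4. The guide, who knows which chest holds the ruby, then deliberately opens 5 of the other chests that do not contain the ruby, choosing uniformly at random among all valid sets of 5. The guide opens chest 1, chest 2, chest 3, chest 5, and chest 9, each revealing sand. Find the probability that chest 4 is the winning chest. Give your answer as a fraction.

1/9

Condition on the true location of the ruby.
If it is in any of chests 1, 2, 3, 5, and 9 (prior 1/9 each): that chest was opened and seen not to hold the prize — ruled out; weight (1/9)·0 = 0 each.
If it is in chest 4 (prior 1/9): the guide has 56 equally likely choices, so probability 1/56; weight (1/9)·(1/56) = 1/504.
If it is in any of chests 6, 7, and 8 (prior 1/9 each): the guide has 21 equally likely choices, so probability 1/21; weight (1/9)·(1/21) = 1/189 each.
The weights sum to 1/56.
So P(the ruby in chest 4 | the guide opened chest 1, chest 2, chest 3, chest 5, and chest 9) = (1/504) / (1/56) = 1/9.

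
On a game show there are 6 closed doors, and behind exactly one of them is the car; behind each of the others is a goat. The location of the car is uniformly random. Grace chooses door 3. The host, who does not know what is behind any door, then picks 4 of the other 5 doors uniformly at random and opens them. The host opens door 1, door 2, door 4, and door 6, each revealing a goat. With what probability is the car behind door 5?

Because the host chose which doors to open without knowing where the car is, the choice is independent of the prize location. Learning that none of the 4 opened doors holds the car simply rules out those 4 locations and leaves the remaining 2 doors still equally likely by symmetry.
So P(the car behind door 5) = 1/2.

1/2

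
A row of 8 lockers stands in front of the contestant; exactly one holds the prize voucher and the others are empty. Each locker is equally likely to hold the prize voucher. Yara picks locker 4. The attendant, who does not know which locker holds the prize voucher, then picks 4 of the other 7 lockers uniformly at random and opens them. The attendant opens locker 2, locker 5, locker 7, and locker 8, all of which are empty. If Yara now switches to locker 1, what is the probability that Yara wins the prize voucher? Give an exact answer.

Because the attendant chose which lockers to open without knowing where the prize voucher is, the choice is independent of the prize location. Learning that none of the 4 opened lockers holds the prize voucher simply rules out those 4 locations and leaves the remaining 4 lockers still equally likely by symmetry.
So P(the prize voucher in locker 1) = 1/4.

1/4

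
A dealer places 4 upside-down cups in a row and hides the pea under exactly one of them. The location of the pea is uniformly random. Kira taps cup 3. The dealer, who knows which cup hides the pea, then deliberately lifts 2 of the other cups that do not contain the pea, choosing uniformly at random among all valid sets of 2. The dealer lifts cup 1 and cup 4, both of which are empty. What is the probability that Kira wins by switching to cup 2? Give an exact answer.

Consider each possible location of the pea in turn.
If it is under either of cups 1 and 4 (prior 1/4 each): that cup was opened and seen not to hold the prize — ruled out; weight (1/4)·0 = 0 each.
If it is under cup 2 (prior 1/4): the dealer has no choice, probability 1; weight (1/4)·1 = 1/4.
If it is under cup 3 (prior 1/4): the dealer has 3 equally likely choices, so probability 1/3; weight (1/4)·(1/3) = 1/12.
The weights sum to 1/3.
So P(the pea under cup 2 | the dealer opened cup 1 and cup 4) = (1/4) / (1/3) = 3/4.

3/4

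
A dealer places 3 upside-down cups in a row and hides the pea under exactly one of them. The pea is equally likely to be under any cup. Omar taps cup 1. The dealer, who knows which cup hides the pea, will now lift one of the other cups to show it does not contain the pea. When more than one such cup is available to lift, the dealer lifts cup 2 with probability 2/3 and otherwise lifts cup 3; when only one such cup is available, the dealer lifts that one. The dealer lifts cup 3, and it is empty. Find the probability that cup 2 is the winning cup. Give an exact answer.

Condition on the true location of the pea.
If it is under cup 1 (prior 1/3): cup 2 is available but not opened, probability 1/3; weight (1/3)·(1/3) = 1/9.
If it is under cup 2 (prior 1/3): only cup 3 is available, probability 1; weight (1/3)·1 = 1/3.
If it is under cup 3 (prior 1/3): the dealer opened cup 3, so this case is ruled out; weight (1/3)·0 = 0.
The weights sum to 4/9.
So P(the pea under cup 2 | the dealer opened cup 3) = (1/3) / (4/9) = 3/4.

3/4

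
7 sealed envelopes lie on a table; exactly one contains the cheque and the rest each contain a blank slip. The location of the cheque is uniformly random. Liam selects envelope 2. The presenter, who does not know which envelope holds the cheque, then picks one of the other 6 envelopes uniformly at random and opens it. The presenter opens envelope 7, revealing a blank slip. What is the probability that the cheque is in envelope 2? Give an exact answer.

1/6

Because the presenter chose which envelope to open without knowing where the cheque is, the choice is independent of the prize location. Learning that envelope 7 does not hold the cheque simply rules out that one location and leaves the remaining 6 envelopes still equally likely by symmetry.
So P(the cheque in envelope 2) = 1/6.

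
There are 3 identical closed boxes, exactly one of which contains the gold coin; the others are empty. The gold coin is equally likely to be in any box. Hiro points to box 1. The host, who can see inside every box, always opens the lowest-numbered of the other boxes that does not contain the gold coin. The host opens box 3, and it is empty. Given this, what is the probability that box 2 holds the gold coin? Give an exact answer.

1

Condition on the true location of the gold coin.
If it is in box 1 (prior 1/3): the host would have opened box 2 instead, probability 0; weight (1/3)·0 = 0.
If it is in box 2 (prior 1/3): box 3 is the lowest-numbered option available, probability 1; weight (1/3)·1 = 1/3.
If it is in box 3 (prior 1/3): the host opened box 3, so this case is ruled out; weight (1/3)·0 = 0.
The weights sum to 1/3.
So P(the gold coin in box 2 | the host opened box 3) = (1/3) / (1/3) = 1.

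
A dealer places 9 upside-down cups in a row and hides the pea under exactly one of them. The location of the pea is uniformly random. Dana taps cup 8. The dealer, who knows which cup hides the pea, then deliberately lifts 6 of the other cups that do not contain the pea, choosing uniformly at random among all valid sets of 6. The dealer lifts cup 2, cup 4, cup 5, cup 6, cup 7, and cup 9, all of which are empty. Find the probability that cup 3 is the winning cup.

Condition on the true location of the pea.
If it is under either of cups 1 and 3 (prior 1/9 each): the dealer has 7 equally likely choices, so probability 1/7; weight (1/9)·(1/7) = 1/63 each.
If it is under any of cups 2, 4, 5, 6, 7, and 9 (prior 1/9 each): that cup was opened and seen not to hold the prize — ruled out; weight (1/9)·0 = 0 each.
If it is under cup 8 (prior 1/9): the dealer has 28 equally likely choices, so probability 1/28; weight (1/9)·(1/28) = 1/252.
The weights sum to 1/28.
So P(the pea under cup 3 | the dealer opened cup 2, cup 4, cup 5, cup 6, cup 7, and cup 9) = (1/63) / (1/28) = 4/9.

4/9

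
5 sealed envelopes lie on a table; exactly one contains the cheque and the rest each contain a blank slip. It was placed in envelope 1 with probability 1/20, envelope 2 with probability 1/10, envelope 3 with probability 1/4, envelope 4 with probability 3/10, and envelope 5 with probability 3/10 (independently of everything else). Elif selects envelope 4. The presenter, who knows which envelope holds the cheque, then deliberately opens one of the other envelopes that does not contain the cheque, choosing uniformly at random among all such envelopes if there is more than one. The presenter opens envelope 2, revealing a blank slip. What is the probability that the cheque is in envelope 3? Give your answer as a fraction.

Apply Bayes' rule, conditioning on where the cheque actually is.
If it is in envelope 1 (prior 1/20): the presenter has 3 equally likely choices, so probability 1/3; weight (1/20)·(1/3) = 1/60.
If it is in envelope 2 (prior 1/10): the presenter opened envelope 2, so this case is ruled out; weight (1/10)·0 = 0.
If it is in envelope 3 (prior 1/4): the presenter has 3 equally likely choices, so probability 1/3; weight (1/4)·(1/3) = 1/12.
If it is in envelope 4 (prior 3/10): the presenter has 4 equally likely choices, so probability 1/4; weight (3/10)·(1/4) = 3/40.
If it is in envelope 5 (prior 3/10): the presenter has 3 equally likely choices, so probability 1/3; weight (3/10)·(1/3) = 1/10.
The weights sum to 11/40.
So P(the cheque in envelope 3 | the presenter opened envelope 2) = (1/12) / (11/40) = 10/33.

10/33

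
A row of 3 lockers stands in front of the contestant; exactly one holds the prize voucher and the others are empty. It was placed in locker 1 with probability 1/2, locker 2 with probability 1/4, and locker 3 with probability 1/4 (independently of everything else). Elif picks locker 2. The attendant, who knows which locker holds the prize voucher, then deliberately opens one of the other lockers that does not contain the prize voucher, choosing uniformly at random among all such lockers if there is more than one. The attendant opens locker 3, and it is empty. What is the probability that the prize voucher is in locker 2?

1/5

Apply Bayes' rule, conditioning on where the prize voucher actually is.
If it is in locker 1 (prior 1/2): the attendant has no choice, probability 1; weight (1/2)·1 = 1/2.
If it is in locker 2 (prior 1/4): the attendant has 2 equally likely choices, so probability 1/2; weight (1/4)·(1/2) = 1/8.
If it is in locker 3 (prior 1/4): the attendant opened locker 3, so this case is ruled out; weight (1/4)·0 = 0.
The weights sum to 5/8.
So P(the prize voucher in locker 2 | the attendant opened locker 3) = (1/8) / (5/8) = 1/5.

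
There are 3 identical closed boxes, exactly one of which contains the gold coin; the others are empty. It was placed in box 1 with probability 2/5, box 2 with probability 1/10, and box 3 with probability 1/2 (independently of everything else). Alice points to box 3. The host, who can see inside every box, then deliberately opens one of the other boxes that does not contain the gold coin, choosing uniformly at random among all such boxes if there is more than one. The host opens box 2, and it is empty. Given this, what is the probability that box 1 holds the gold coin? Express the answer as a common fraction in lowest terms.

Apply Bayes' rule, conditioning on where the gold coin actually is.
If it is in box 1 (prior 2/5): the host has no choice, probability 1; weight (2/5)·1 = 2/5.
If it is in box 2 (prior 1/10): the host opened box 2, so this case is ruled out; weight (1/10)·0 = 0.
If it is in box 3 (prior 1/2): the host has 2 equally likely choices, so probability 1/2; weight (1/2)·(1/2) = 1/4.
The weights sum to 13/20.
So P(the gold coin in box 1 | the host opened box 2) = (2/5) / (13/20) = 8/13.

8/13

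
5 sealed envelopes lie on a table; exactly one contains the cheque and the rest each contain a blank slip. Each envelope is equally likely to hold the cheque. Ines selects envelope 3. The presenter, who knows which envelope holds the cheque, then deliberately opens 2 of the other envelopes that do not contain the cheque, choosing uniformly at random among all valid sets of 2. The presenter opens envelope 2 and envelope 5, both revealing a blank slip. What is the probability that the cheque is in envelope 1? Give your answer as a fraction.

2/5

Apply Bayes' rule, conditioning on where the cheque actually is.
If it is in either of envelopes 1 and 4 (prior 1/5 each): the presenter has 3 equally likely choices, so probability 1/3; weight (1/5)·(1/3) = 1/15 each.
If it is in either of envelopes 2 and 5 (prior 1/5 each): that envelope was opened and seen not to hold the prize — ruled out; weight (1/5)·0 = 0 each.
If it is in envelope 3 (prior 1/5): the presenter has 6 equally likely choices, so probability 1/6; weight (1/5)·(1/6) = 1/30.
The weights sum to 1/6.
So P(the cheque in envelope 1 | the presenter opened envelope 2 and envelope 5) = (1/15) / (1/6) = 2/5.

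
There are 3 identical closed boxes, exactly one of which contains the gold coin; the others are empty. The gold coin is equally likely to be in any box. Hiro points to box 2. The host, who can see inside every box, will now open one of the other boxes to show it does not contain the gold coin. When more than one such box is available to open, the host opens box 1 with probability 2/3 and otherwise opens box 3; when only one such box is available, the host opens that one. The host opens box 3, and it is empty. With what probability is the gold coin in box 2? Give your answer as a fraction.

Condition on the true location of the gold coin.
If it is in box 1 (prior 1/3): only box 3 is available, probability 1; weight (1/3)·1 = 1/3.
If it is in box 2 (prior 1/3): box 1 is available but not opened, probability 1/3; weight (1/3)·(1/3) = 1/9.
If it is in box 3 (prior 1/3): the host opened box 3, so this case is ruled out; weight (1/3)·0 = 0.
The weights sum to 4/9.
So P(the gold coin in box 2 | the host opened box 3) = (1/9) / (4/9) = 1/4.

1/4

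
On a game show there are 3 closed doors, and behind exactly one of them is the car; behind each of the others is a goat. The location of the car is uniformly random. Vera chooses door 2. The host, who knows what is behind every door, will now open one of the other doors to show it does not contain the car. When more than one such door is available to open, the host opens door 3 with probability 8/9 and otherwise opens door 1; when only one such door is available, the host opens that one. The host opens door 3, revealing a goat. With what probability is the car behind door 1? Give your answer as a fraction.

9/17

Consider each possible location of the car in turn.
If it is behind door 1 (prior 1/3): only door 3 is available, probability 1; weight (1/3)·1 = 1/3.
If it is behind door 2 (prior 1/3): door 3 is available, opened with probability 8/9; weight (1/3)·(8/9) = 8/27.
If it is behind door 3 (prior 1/3): the host opened door 3, so this case is ruled out; weight (1/3)·0 = 0.
The weights sum to 17/27.
So P(the car behind door 1 | the host opened door 3) = (1/3) / (17/27) = 9/17.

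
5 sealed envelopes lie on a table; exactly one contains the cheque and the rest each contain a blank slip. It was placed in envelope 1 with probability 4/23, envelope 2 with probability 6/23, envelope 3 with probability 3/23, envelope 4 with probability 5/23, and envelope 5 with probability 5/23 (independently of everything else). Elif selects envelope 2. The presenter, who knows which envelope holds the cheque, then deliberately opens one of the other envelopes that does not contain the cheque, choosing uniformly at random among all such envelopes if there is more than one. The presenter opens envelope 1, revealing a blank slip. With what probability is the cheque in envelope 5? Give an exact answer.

Condition on the true location of the cheque.
If it is in envelope 1 (prior 4/23): the presenter opened envelope 1, so this case is ruled out; weight (4/23)·0 = 0.
If it is in envelope 2 (prior 6/23): the presenter has 4 equally likely choices, so probability 1/4; weight (6/23)·(1/4) = 3/46.
If it is in envelope 3 (prior 3/23): the presenter has 3 equally likely choices, so probability 1/3; weight (3/23)·(1/3) = 1/23.
If it is in either of envelopes 4 and 5 (prior 5/23 each): the presenter has 3 equally likely choices, so probability 1/3; weight (5/23)·(1/3) = 5/69 each.
The weights sum to 35/138.
So P(the cheque in envelope 5 | the presenter opened envelope 1) = (5/69) / (35/138) = 2/7.

2/7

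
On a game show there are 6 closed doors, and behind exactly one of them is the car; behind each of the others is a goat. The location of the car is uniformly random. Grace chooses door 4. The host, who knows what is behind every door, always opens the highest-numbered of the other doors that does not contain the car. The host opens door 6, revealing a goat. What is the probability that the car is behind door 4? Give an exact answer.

Apply Bayes' rule, conditioning on where the car actually is.
If it is behind any of doors 1, 2, 3, 4, and 5 (prior 1/6 each): door 6 is the highest-numbered option available, probability 1; weight (1/6)·1 = 1/6 each.
If it is behind door 6 (prior 1/6): the host opened door 6, so this case is ruled out; weight (1/6)·0 = 0.
The weights sum to 5/6.
So P(the car behind door 4 | the host opened door 6) = (1/6) / (5/6) = 1/5.

1/5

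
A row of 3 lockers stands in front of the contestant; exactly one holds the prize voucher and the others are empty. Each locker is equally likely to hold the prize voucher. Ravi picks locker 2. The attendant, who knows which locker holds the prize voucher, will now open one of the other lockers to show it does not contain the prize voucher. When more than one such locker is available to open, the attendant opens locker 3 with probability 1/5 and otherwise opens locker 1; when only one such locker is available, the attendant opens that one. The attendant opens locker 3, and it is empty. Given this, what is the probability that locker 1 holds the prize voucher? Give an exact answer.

5/6

Condition on the true location of the prize voucher.
If it is in locker 1 (prior 1/3): only locker 3 is available, probability 1; weight (1/3)·1 = 1/3.
If it is in locker 2 (prior 1/3): locker 3 is available, opened with probability 1/5; weight (1/3)·(1/5) = 1/15.
If it is in locker 3 (prior 1/3): the attendant opened locker 3, so this case is ruled out; weight (1/3)·0 = 0.
The weights sum to 2/5.
So P(the prize voucher in locker 1 | the attendant opened locker 3) = (1/3) / (2/5) = 5/6.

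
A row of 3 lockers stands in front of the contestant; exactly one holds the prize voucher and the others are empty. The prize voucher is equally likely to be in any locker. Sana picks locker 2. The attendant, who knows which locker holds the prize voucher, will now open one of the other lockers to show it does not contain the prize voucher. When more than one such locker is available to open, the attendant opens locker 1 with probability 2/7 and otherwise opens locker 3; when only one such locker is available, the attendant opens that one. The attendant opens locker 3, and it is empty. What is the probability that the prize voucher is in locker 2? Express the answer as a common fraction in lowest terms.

Condition on the true location of the prize voucher.
If it is in locker 1 (prior 1/3): only locker 3 is available, probability 1; weight (1/3)·1 = 1/3.
If it is in locker 2 (prior 1/3): locker 1 is available but not opened, probability 5/7; weight (1/3)·(5/7) = 5/21.
If it is in locker 3 (prior 1/3): the attendant opened locker 3, so this case is ruled out; weight (1/3)·0 = 0.
The weights sum to 4/7.
So P(the prize voucher in locker 2 | the attendant opened locker 3) = (5/21) / (4/7) = 5/12.

5/12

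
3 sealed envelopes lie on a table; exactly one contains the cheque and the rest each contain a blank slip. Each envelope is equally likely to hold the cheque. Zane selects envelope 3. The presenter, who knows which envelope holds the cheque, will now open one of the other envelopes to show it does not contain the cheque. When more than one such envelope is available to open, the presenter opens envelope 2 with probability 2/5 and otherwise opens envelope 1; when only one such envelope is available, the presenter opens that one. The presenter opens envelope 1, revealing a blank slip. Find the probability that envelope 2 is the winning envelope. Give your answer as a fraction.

Consider each possible location of the cheque in turn.
If it is in envelope 1 (prior 1/3): the presenter opened envelope 1, so this case is ruled out; weight (1/3)·0 = 0.
If it is in envelope 2 (prior 1/3): only envelope 1 is available, probability 1; weight (1/3)·1 = 1/3.
If it is in envelope 3 (prior 1/3): envelope 2 is available but not opened, probability 3/5; weight (1/3)·(3/5) = 1/5.
The weights sum to 8/15.
So P(the cheque in envelope 2 | the presenter opened envelope 1) = (1/3) / (8/15) = 5/8.

5/8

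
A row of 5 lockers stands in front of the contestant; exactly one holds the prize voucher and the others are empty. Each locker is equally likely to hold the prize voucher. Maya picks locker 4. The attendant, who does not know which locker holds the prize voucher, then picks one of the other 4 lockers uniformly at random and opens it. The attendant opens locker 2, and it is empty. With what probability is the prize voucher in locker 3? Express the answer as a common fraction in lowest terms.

Because the attendant chose which locker to open without knowing where the prize voucher is, the choice is independent of the prize location. Learning that locker 2 does not hold the prize voucher simply rules out that one location and leaves the remaining 4 lockers still equally likely by symmetry.
So P(the prize voucher in locker 3) = 1/4.

1/4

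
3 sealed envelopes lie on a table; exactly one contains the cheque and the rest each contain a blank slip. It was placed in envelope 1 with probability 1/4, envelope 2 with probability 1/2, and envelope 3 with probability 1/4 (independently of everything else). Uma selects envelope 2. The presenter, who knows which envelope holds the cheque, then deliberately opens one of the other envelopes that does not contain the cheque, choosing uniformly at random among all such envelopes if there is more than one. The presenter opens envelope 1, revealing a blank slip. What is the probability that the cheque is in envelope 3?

1/2

Condition on the true location of the cheque.
If it is in envelope 1 (prior 1/4): the presenter opened envelope 1, so this case is ruled out; weight (1/4)·0 = 0.
If it is in envelope 2 (prior 1/2): the presenter has 2 equally likely choices, so probability 1/2; weight (1/2)·(1/2) = 1/4.
If it is in envelope 3 (prior 1/4): the presenter has no choice, probability 1; weight (1/4)·1 = 1/4.
The weights sum to 1/2.
So P(the cheque in envelope 3 | the presenter opened envelope 1) = (1/4) / (1/2) = 1/2.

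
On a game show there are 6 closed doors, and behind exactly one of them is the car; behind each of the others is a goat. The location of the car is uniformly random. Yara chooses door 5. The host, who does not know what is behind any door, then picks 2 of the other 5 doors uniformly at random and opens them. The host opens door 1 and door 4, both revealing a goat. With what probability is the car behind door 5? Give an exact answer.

Consider each possible location of the car in turn.
If it is behind either of doors 1 and 4 (prior 1/6 each): that door was opened and seen not to hold the prize — ruled out; weight (1/6)·0 = 0 each.
If it is behind any of doors 2, 3, 5, and 6 (prior 1/6 each): the host picks exactly this set with probability 1/10 regardless, and none is the prize; weight (1/6)·(1/10) = 1/60 each.
The weights sum to 1/15.
So P(the car behind door 5 | the host opened door 1 and door 4) = (1/60) / (1/15) = 1/4.

1/4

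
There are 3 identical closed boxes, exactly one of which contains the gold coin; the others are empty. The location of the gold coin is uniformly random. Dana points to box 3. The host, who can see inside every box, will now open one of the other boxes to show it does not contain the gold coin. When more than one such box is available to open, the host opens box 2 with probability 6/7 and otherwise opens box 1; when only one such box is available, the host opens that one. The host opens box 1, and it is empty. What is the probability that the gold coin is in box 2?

7/8

Condition on the true location of the gold coin.
If it is in box 1 (prior 1/3): the host opened box 1, so this case is ruled out; weight (1/3)·0 = 0.
If it is in box 2 (prior 1/3): only box 1 is available, probability 1; weight (1/3)·1 = 1/3.
If it is in box 3 (prior 1/3): box 2 is available but not opened, probability 1/7; weight (1/3)·(1/7) = 1/21.
The weights sum to 8/21.
So P(the gold coin in box 2 | the host opened box 1) = (1/3) / (8/21) = 7/8.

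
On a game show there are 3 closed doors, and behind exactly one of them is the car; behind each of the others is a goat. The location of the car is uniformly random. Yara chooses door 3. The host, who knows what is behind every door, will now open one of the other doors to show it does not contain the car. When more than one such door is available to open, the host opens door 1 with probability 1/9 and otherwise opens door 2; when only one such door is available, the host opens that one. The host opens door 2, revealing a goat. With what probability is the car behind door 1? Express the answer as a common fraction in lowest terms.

9/17

Apply Bayes' rule, conditioning on where the car actually is.
If it is behind door 1 (prior 1/3): only door 2 is available, probability 1; weight (1/3)·1 = 1/3.
If it is behind door 2 (prior 1/3): the host opened door 2, so this case is ruled out; weight (1/3)·0 = 0.
If it is behind door 3 (prior 1/3): door 1 is available but not opened, probability 8/9; weight (1/3)·(8/9) = 8/27.
The weights sum to 17/27.
So P(the car behind door 1 | the host opened door 2) = (1/3) / (17/27) = 9/17.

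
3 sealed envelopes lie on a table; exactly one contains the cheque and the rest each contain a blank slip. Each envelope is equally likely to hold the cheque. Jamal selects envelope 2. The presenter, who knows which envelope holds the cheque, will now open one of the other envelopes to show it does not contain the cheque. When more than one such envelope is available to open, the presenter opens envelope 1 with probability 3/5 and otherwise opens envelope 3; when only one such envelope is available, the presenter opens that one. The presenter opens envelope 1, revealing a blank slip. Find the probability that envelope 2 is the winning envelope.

Condition on the true location of the cheque.
If it is in envelope 1 (prior 1/3): the presenter opened envelope 1, so this case is ruled out; weight (1/3)·0 = 0.
If it is in envelope 2 (prior 1/3): envelope 1 is available, opened with probability 3/5; weight (1/3)·(3/5) = 1/5.
If it is in envelope 3 (prior 1/3): only envelope 1 is available, probability 1; weight (1/3)·1 = 1/3.
The weights sum to 8/15.
So P(the cheque in envelope 2 | the presenter opened envelope 1) = (1/5) / (8/15) = 3/8.

3/8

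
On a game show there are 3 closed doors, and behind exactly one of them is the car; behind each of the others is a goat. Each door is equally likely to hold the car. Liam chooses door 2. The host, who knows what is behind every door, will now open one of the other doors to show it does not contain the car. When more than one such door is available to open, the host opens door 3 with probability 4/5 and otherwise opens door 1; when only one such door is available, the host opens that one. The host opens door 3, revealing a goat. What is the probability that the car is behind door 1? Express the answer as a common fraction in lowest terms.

Condition on the true location of the car.
If it is behind door 1 (prior 1/3): only door 3 is available, probability 1; weight (1/3)·1 = 1/3.
If it is behind door 2 (prior 1/3): door 3 is available, opened with probability 4/5; weight (1/3)·(4/5) = 4/15.
If it is behind door 3 (prior 1/3): the host opened door 3, so this case is ruled out; weight (1/3)·0 = 0.
The weights sum to 3/5.
So P(the car behind door 1 | the host opened door 3) = (1/3) / (3/5) = 5/9.

5/9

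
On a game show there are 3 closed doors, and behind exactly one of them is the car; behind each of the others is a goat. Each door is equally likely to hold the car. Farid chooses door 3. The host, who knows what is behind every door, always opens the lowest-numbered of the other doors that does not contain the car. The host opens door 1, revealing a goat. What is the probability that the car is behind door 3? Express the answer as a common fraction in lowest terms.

1/2

Consider each possible location of the car in turn.
If it is behind door 1 (prior 1/3): the host opened door 1, so this case is ruled out; weight (1/3)·0 = 0.
If it is behind either of doors 2 and 3 (prior 1/3 each): door 1 is the lowest-numbered option available, probability 1; weight (1/3)·1 = 1/3 each.
The weights sum to 2/3.
So P(the car behind door 3 | the host opened door 1) = (1/3) / (2/3) = 1/2.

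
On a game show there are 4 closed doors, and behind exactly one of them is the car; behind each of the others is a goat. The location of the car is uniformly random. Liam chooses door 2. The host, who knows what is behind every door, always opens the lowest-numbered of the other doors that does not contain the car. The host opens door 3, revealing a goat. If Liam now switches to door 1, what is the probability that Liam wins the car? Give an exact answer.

Apply Bayes' rule, conditioning on where the car actually is.
If it is behind door 1 (prior 1/4): door 3 is the lowest-numbered option available, probability 1; weight (1/4)·1 = 1/4.
If it is behind either of doors 2 and 4 (prior 1/4 each): the host would have opened door 1 instead, probability 0; weight (1/4)·0 = 0 each.
If it is behind door 3 (prior 1/4): the host opened door 3, so this case is ruled out; weight (1/4)·0 = 0.
The weights sum to 1/4.
So P(the car behind door 1 | the host opened door 3) = (1/4) / (1/4) = 1.

1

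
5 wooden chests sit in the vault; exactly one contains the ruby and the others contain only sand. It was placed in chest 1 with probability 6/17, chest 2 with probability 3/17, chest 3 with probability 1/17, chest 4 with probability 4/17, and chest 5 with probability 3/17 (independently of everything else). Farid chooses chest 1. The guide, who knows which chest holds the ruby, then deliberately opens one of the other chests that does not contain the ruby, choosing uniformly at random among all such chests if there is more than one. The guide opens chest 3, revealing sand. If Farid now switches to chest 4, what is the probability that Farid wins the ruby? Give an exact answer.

Condition on the true location of the ruby.
If it is in chest 1 (prior 6/17): the guide has 4 equally likely choices, so probability 1/4; weight (6/17)·(1/4) = 3/34.
If it is in either of chests 2 and 5 (prior 3/17 each): the guide has 3 equally likely choices, so probability 1/3; weight (3/17)·(1/3) = 1/17 each.
If it is in chest 3 (prior 1/17): the guide opened chest 3, so this case is ruled out; weight (1/17)·0 = 0.
If it is in chest 4 (prior 4/17): the guide has 3 equally likely choices, so probability 1/3; weight (4/17)·(1/3) = 4/51.
The weights sum to 29/102.
So P(the ruby in chest 4 | the guide opened chest 3) = (4/51) / (29/102) = 8/29.

8/29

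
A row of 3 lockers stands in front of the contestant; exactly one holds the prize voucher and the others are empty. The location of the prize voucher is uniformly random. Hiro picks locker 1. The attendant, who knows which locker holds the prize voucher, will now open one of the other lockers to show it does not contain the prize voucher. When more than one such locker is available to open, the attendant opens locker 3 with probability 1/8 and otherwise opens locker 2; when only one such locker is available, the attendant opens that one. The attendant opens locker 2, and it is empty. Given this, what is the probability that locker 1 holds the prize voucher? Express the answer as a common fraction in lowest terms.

7/15

Apply Bayes' rule, conditioning on where the prize voucher actually is.
If it is in locker 1 (prior 1/3): locker 3 is available but not opened, probability 7/8; weight (1/3)·(7/8) = 7/24.
If it is in locker 2 (prior 1/3): the attendant opened locker 2, so this case is ruled out; weight (1/3)·0 = 0.
If it is in locker 3 (prior 1/3): only locker 2 is available, probability 1; weight (1/3)·1 = 1/3.
The weights sum to 5/8.
So P(the prize voucher in locker 1 | the attendant opened locker 2) = (7/24) / (5/8) = 7/15.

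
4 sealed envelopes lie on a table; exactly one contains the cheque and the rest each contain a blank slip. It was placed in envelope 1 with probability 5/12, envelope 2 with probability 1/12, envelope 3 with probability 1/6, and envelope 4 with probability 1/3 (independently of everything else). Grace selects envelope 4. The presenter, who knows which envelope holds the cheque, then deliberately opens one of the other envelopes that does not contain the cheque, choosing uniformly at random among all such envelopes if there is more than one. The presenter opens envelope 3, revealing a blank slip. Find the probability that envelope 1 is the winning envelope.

Apply Bayes' rule, conditioning on where the cheque actually is.
If it is in envelope 1 (prior 5/12): the presenter has 2 equally likely choices, so probability 1/2; weight (5/12)·(1/2) = 5/24.
If it is in envelope 2 (prior 1/12): the presenter has 2 equally likely choices, so probability 1/2; weight (1/12)·(1/2) = 1/24.
If it is in envelope 3 (prior 1/6): the presenter opened envelope 3, so this case is ruled out; weight (1/6)·0 = 0.
If it is in envelope 4 (prior 1/3): the presenter has 3 equally likely choices, so probability 1/3; weight (1/3)·(1/3) = 1/9.
The weights sum to 13/36.
So P(the cheque in envelope 1 | the presenter opened envelope 3) = (5/24) / (13/36) = 15/26.

15/26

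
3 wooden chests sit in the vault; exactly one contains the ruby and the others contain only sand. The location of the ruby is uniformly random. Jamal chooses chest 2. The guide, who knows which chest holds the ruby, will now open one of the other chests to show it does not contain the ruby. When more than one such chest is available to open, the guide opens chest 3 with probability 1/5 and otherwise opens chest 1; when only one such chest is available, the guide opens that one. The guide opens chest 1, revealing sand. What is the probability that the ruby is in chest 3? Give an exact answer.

Consider each possible location of the ruby in turn.
If it is in chest 1 (prior 1/3): the guide opened chest 1, so this case is ruled out; weight (1/3)·0 = 0.
If it is in chest 2 (prior 1/3): chest 3 is available but not opened, probability 4/5; weight (1/3)·(4/5) = 4/15.
If it is in chest 3 (prior 1/3): only chest 1 is available, probability 1; weight (1/3)·1 = 1/3.
The weights sum to 3/5.
So P(the ruby in chest 3 | the guide opened chest 1) = (1/3) / (3/5) = 5/9.

5/9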